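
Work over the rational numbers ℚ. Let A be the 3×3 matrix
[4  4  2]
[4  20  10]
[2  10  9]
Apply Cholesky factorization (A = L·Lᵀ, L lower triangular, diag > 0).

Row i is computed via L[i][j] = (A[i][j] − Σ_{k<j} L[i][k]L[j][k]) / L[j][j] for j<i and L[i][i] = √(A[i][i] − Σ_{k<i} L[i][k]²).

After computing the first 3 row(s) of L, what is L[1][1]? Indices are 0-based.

Step 1: L[0][0] = √(4) = 2.
  L[1][0] = (4) / L[0][0] = 2.
Step 2: L[1][1] = √(16) = 4.
  L[2][0] = (2) / L[0][0] = 1.
  L[2][1] = (8) / L[1][1] = 2.
Step 3: L[2][2] = √(4) = 2.

L[1][1] = 4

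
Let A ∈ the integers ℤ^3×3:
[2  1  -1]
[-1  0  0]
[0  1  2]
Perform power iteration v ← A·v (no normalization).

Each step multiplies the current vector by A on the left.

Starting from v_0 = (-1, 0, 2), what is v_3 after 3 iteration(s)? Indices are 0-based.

v_3 = (-27, 11, 22)

v_0 = (-1, 0, 2).
v_1 = A·v_0 = (-4, 1, 4).
v_2 = A·v_1 = (-11, 4, 9).
v_3 = A·v_2 = (-27, 11, 22).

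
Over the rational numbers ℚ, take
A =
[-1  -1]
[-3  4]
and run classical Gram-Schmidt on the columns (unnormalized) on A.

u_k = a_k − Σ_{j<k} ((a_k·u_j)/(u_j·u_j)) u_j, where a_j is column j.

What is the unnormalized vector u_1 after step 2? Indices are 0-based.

Step 1: u_0 = a_0 = (-1, -3).
Step 2: u_1 = a_1 − (-11/10)·u_0 = (-21/10, 7/10).

u_1 = (-21/10, 7/10)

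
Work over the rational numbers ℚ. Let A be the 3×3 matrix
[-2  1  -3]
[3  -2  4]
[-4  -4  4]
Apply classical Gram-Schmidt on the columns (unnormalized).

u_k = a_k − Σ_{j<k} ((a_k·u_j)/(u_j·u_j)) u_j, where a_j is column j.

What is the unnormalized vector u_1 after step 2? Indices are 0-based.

u_1 = (45/29, -82/29, -84/29)

Step 1: u_0 = a_0 = (-2, 3, -4).
Step 2: u_1 = a_1 − (8/29)·u_0 = (45/29, -82/29, -84/29).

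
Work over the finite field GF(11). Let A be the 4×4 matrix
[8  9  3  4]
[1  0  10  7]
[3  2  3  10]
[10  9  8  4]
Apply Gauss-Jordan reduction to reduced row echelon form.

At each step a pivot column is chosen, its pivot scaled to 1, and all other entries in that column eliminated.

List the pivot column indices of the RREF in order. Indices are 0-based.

pivot columns: 0, 1, 2, 3

pivot(0,0)=8: scale R0 → (1, 8, 10, 6)
  clear (1,0): R1 −= (1)R0 → (0, 3, 0, 1)
  clear (2,0): R2 −= (3)R0 → (0, 0, 6, 3)
  clear (3,0): R3 −= (10)R0 → (0, 6, 7, 10)
pivot(1,1)=3: scale R1 → (0, 1, 0, 4)
  clear (0,1): R0 −= (8)R1 → (1, 0, 10, 7)
  clear (3,1): R3 −= (6)R1 → (0, 0, 7, 8)
pivot(2,2)=6: scale R2 → (0, 0, 1, 6)
  clear (0,2): R0 −= (10)R2 → (1, 0, 0, 2)
  clear (3,2): R3 −= (7)R2 → (0, 0, 0, 10)
pivot(3,3)=10: scale R3 → (0, 0, 0, 1)
  clear (0,3): R0 −= (2)R3 → (1, 0, 0, 0)
  clear (1,3): R1 −= (4)R3 → (0, 1, 0, 0)
  clear (2,3): R2 −= (6)R3 → (0, 0, 1, 0)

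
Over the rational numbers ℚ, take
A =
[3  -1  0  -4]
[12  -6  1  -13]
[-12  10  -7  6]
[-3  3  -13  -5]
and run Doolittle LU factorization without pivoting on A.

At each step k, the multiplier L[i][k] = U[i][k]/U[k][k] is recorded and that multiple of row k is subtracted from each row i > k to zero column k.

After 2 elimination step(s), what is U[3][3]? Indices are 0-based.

U[3][3] = -6

Step 1: pivot at (0,0) is 3.
  row1 ← row1 − (4)·row0  ⇒  L[1][0]=4, U row1=(0, -2, 1, 3)
  row2 ← row2 − (-4)·row0  ⇒  L[2][0]=-4, U row2=(0, 6, -7, -10)
  row3 ← row3 − (-1)·row0  ⇒  L[3][0]=-1, U row3=(0, 2, -13, -9)
Step 2: pivot at (1,1) is -2.
  row2 ← row2 − (-3)·row1  ⇒  L[2][1]=-3, U row2=(0, 0, -4, -1)
  row3 ← row3 − (-1)·row1  ⇒  L[3][1]=-1, U row3=(0, 0, -12, -6)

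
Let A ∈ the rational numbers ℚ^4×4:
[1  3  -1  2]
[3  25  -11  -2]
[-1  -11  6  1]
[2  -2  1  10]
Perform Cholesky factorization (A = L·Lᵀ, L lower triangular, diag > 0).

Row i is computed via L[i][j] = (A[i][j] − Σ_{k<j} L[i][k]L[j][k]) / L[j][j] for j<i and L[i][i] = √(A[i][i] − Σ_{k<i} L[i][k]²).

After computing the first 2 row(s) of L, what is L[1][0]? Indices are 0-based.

L[1][0] = 3

Step 1: L[0][0] = √(1) = 1.
  L[1][0] = (3) / L[0][0] = 3.
Step 2: L[1][1] = √(16) = 4.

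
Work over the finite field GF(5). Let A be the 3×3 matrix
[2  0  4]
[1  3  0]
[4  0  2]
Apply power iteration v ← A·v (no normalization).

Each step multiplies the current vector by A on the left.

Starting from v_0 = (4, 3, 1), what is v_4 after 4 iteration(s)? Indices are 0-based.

v_0 = (4, 3, 1).
v_1 = A·v_0 = (2, 3, 3).
v_2 = A·v_1 = (1, 1, 4).
v_3 = A·v_2 = (3, 4, 2).
v_4 = A·v_3 = (4, 0, 1).

v_4 = (4, 0, 1)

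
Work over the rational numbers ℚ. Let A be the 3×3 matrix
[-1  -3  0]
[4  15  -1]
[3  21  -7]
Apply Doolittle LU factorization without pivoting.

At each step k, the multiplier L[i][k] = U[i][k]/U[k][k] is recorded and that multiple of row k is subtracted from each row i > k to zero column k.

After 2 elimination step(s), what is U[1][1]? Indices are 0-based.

[col 0] pivot -1
  R1 -= -4*R0 → (0, 3, -1)  (L[1][0] := -4)
  R2 -= -3*R0 → (0, 12, -7)  (L[2][0] := -3)
[col 1] pivot 3
  R2 -= 4*R1 → (0, 0, -3)  (L[2][1] := 4)

U[1][1] = 3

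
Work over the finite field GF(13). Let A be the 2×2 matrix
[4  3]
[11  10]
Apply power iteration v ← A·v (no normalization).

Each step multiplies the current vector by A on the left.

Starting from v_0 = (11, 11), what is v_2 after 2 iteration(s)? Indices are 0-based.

v_0 = (11, 11).
v_1 = A·v_0 = (12, 10).
v_2 = A·v_1 = (0, 11).

v_2 = (0, 11)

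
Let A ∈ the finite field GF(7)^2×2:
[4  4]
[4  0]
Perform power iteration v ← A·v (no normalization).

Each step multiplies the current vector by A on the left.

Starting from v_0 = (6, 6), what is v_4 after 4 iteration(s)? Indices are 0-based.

v_4 = (3, 1)

v_0 = (6, 6).
v_1 = A·v_0 = (6, 3).
v_2 = A·v_1 = (1, 3).
v_3 = A·v_2 = (2, 4).
v_4 = A·v_3 = (3, 1).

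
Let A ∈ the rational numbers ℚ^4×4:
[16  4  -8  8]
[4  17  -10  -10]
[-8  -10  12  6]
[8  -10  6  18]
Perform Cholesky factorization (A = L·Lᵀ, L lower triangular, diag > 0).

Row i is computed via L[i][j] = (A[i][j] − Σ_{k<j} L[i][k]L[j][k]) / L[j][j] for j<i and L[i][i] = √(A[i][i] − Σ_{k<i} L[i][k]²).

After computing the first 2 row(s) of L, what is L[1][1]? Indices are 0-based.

Step 1: L[0][0] = √(16) = 4.
  L[1][0] = (4) / L[0][0] = 1.
Step 2: L[1][1] = √(16) = 4.

L[1][1] = 4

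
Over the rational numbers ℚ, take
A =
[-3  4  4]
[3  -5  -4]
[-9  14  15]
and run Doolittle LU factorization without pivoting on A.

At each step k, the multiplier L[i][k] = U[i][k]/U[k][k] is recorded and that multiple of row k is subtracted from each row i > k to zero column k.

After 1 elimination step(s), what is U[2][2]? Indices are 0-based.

Step 1: pivot at (0,0) is -3.
  row1 ← row1 − (-1)·row0  ⇒  L[1][0]=-1, U row1=(0, -1, 0)
  row2 ← row2 − (3)·row0  ⇒  L[2][0]=3, U row2=(0, 2, 3)

U[2][2] = 3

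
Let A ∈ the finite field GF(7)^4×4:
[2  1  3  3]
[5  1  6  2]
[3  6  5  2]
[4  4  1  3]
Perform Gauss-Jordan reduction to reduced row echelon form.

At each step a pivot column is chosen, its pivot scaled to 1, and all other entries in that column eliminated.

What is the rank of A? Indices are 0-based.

step 1: normalize row 0 (÷2) = (1, 4, 5, 5)
  row 1: subtract 5×row0 = (0, 2, 2, 5)
  row 2: subtract 3×row0 = (0, 1, 4, 1)
  row 3: subtract 4×row0 = (0, 2, 2, 4)
step 2: normalize row 1 (÷2) = (0, 1, 1, 6)
  row 0: subtract 4×row1 = (1, 0, 1, 2)
  row 2: subtract 1×row1 = (0, 0, 3, 2)
  row 3: subtract 2×row1 = (0, 0, 0, 6)
step 3: normalize row 2 (÷3) = (0, 0, 1, 3)
  row 0: subtract 1×row2 = (1, 0, 0, 6)
  row 1: subtract 1×row2 = (0, 1, 0, 3)
step 4: normalize row 3 (÷6) = (0, 0, 0, 1)
  row 0: subtract 6×row3 = (1, 0, 0, 0)
  row 1: subtract 3×row3 = (0, 1, 0, 0)
  row 2: subtract 3×row3 = (0, 0, 1, 0)

rank = 4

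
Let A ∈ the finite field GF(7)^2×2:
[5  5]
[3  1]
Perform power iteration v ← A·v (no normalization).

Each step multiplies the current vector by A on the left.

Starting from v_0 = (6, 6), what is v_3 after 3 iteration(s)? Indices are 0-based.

v_3 = (5, 1)

v_0 = (6, 6).
v_1 = A·v_0 = (4, 3).
v_2 = A·v_1 = (0, 1).
v_3 = A·v_2 = (5, 1).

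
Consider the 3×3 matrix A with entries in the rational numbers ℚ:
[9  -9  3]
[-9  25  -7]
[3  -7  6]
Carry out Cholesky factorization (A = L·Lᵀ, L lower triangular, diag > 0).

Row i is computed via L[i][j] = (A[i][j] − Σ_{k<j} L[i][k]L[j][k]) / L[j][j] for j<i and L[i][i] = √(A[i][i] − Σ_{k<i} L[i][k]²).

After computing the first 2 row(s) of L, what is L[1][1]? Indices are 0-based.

Step 1: L[0][0] = √(9) = 3.
  L[1][0] = (-9) / L[0][0] = -3.
Step 2: L[1][1] = √(16) = 4.

L[1][1] = 4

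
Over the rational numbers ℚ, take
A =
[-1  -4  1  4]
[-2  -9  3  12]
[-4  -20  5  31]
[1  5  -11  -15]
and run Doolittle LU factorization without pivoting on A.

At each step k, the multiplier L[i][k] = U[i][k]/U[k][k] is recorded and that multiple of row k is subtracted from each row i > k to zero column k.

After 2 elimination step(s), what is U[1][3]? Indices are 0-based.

U[1][3] = 4

[col 0] pivot -1
  R1 -= 2*R0 → (0, -1, 1, 4)  (L[1][0] := 2)
  R2 -= 4*R0 → (0, -4, 1, 15)  (L[2][0] := 4)
  R3 -= -1*R0 → (0, 1, -10, -11)  (L[3][0] := -1)
[col 1] pivot -1
  R2 -= 4*R1 → (0, 0, -3, -1)  (L[2][1] := 4)
  R3 -= -1*R1 → (0, 0, -9, -7)  (L[3][1] := -1)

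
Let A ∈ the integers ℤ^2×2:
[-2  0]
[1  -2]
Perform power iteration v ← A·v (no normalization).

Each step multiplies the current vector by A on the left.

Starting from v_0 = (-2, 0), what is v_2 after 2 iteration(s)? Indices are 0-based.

v_2 = (-8, 8)

v_0 = (-2, 0).
v_1 = A·v_0 = (4, -2).
v_2 = A·v_1 = (-8, 8).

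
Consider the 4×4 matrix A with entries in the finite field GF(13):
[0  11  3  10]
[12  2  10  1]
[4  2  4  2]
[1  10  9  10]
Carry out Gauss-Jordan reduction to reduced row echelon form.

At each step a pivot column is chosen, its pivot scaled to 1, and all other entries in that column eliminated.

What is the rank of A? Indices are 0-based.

step 1: exchange rows 0,1
step 1: normalize row 0 (÷12) = (1, 11, 3, 12)
  row 2: subtract 4×row0 = (0, 10, 5, 6)
  row 3: subtract 1×row0 = (0, 12, 6, 11)
step 2: normalize row 1 (÷11) = (0, 1, 5, 8)
  row 0: subtract 11×row1 = (1, 0, 0, 2)
  row 2: subtract 10×row1 = (0, 0, 7, 4)
  row 3: subtract 12×row1 = (0, 0, 11, 6)
step 3: normalize row 2 (÷7) = (0, 0, 1, 8)
  row 1: subtract 5×row2 = (0, 1, 0, 7)
  row 3: subtract 11×row2 = (0, 0, 0, 9)
step 4: normalize row 3 (÷9) = (0, 0, 0, 1)
  row 0: subtract 2×row3 = (1, 0, 0, 0)
  row 1: subtract 7×row3 = (0, 1, 0, 0)
  row 2: subtract 8×row3 = (0, 0, 1, 0)

rank = 4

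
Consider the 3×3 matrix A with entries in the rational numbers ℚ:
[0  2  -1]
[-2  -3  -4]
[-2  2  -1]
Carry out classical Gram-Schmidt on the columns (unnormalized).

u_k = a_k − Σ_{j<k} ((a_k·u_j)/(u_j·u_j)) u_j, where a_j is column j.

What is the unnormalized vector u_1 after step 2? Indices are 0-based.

Step 1: u_0 = a_0 = (0, -2, -2).
Step 2: u_1 = a_1 − (1/4)·u_0 = (2, -5/2, 5/2).

u_1 = (2, -5/2, 5/2)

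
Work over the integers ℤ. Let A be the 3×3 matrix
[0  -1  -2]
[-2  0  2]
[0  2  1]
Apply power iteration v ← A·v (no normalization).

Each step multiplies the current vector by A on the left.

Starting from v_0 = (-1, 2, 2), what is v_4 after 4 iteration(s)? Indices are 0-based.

v_4 = (-204, 252, 210)

v_0 = (-1, 2, 2).
v_1 = A·v_0 = (-6, 6, 6).
v_2 = A·v_1 = (-18, 24, 18).
v_3 = A·v_2 = (-60, 72, 66).
v_4 = A·v_3 = (-204, 252, 210).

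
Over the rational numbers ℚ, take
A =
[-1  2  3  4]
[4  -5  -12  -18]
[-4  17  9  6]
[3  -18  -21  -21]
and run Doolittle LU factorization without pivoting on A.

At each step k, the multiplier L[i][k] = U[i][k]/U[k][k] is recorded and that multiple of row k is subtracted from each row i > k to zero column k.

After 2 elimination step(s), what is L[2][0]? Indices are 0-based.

Step 1: pivot at (0,0) is -1.
  row1 ← row1 − (-4)·row0  ⇒  L[1][0]=-4, U row1=(0, 3, 0, -2)
  row2 ← row2 − (4)·row0  ⇒  L[2][0]=4, U row2=(0, 9, -3, -10)
  row3 ← row3 − (-3)·row0  ⇒  L[3][0]=-3, U row3=(0, -12, -12, -9)
Step 2: pivot at (1,1) is 3.
  row2 ← row2 − (3)·row1  ⇒  L[2][1]=3, U row2=(0, 0, -3, -4)
  row3 ← row3 − (-4)·row1  ⇒  L[3][1]=-4, U row3=(0, 0, -12, -17)

L[2][0] = 4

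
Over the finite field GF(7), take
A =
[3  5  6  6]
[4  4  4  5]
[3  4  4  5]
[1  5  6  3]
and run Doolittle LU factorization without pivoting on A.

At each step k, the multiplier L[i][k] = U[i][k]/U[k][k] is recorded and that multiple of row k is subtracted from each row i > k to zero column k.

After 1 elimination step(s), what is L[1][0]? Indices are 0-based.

k=0: U[0][0]=3
  eliminate (1,0): mult=6, new row 1: (0, 2, 3, 4); set L[1][0]=6
  eliminate (2,0): mult=1, new row 2: (0, 6, 5, 6); set L[2][0]=1
  eliminate (3,0): mult=5, new row 3: (0, 1, 4, 1); set L[3][0]=5

L[1][0] = 6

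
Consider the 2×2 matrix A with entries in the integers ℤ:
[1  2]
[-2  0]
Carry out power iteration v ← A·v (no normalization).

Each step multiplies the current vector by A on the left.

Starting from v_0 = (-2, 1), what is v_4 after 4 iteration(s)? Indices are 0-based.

v_0 = (-2, 1).
v_1 = A·v_0 = (0, 4).
v_2 = A·v_1 = (8, 0).
v_3 = A·v_2 = (8, -16).
v_4 = A·v_3 = (-24, -16).

v_4 = (-24, -16)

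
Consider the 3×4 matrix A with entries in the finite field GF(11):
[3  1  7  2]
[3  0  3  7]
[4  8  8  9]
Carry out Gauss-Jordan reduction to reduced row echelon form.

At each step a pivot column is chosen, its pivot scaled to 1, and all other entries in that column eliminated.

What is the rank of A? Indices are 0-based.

rank = 3

pivot(0,0)=3: scale R0 → (1, 4, 6, 8)
  clear (1,0): R1 −= (3)R0 → (0, 10, 7, 5)
  clear (2,0): R2 −= (4)R0 → (0, 3, 6, 10)
pivot(1,1)=10: scale R1 → (0, 1, 4, 6)
  clear (0,1): R0 −= (4)R1 → (1, 0, 1, 6)
  clear (2,1): R2 −= (3)R1 → (0, 0, 5, 3)
pivot(2,2)=5: scale R2 → (0, 0, 1, 5)
  clear (0,2): R0 −= (1)R2 → (1, 0, 0, 1)
  clear (1,2): R1 −= (4)R2 → (0, 1, 0, 8)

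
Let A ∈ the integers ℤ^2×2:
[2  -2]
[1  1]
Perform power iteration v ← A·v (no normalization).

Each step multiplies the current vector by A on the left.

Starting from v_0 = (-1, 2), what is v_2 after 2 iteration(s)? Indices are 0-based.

v_2 = (-14, -5)

v_0 = (-1, 2).
v_1 = A·v_0 = (-6, 1).
v_2 = A·v_1 = (-14, -5).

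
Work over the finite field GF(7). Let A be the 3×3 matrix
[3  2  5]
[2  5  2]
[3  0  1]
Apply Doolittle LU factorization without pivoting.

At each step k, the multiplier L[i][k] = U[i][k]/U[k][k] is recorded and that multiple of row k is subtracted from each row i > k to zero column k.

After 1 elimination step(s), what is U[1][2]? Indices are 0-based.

U[1][2] = 1

k=0: U[0][0]=3
  eliminate (1,0): mult=3, new row 1: (0, 6, 1); set L[1][0]=3
  eliminate (2,0): mult=1, new row 2: (0, 5, 3); set L[2][0]=1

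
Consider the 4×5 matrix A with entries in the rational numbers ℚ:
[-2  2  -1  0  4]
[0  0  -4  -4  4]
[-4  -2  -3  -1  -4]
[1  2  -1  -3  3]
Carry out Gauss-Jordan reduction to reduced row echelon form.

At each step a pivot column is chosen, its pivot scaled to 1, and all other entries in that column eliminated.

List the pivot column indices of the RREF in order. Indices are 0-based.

pivot columns: 0, 1, 2, 3

pivot(0,0)=-2: scale R0 → (1, -1, 1/2, 0, -2)
  clear (2,0): R2 −= (-4)R0 → (0, -6, -1, -1, -12)
  clear (3,0): R3 −= (1)R0 → (0, 3, -3/2, -3, 5)
pivot(1,1): swap R1↔R2
pivot(1,1)=-6: scale R1 → (0, 1, 1/6, 1/6, 2)
  clear (0,1): R0 −= (-1)R1 → (1, 0, 2/3, 1/6, 0)
  clear (3,1): R3 −= (3)R1 → (0, 0, -2, -7/2, -1)
pivot(2,2)=-4: scale R2 → (0, 0, 1, 1, -1)
  clear (0,2): R0 −= (2/3)R2 → (1, 0, 0, -1/2, 2/3)
  clear (1,2): R1 −= (1/6)R2 → (0, 1, 0, 0, 13/6)
  clear (3,2): R3 −= (-2)R2 → (0, 0, 0, -3/2, -3)
pivot(3,3)=-3/2: scale R3 → (0, 0, 0, 1, 2)
  clear (0,3): R0 −= (-1/2)R3 → (1, 0, 0, 0, 5/3)
  clear (2,3): R2 −= (1)R3 → (0, 0, 1, 0, -3)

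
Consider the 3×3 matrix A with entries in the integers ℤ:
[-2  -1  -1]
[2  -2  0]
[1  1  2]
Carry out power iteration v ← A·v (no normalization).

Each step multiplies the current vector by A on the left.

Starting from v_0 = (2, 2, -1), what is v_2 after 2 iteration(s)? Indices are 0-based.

v_2 = (8, -10, -1)

v_0 = (2, 2, -1).
v_1 = A·v_0 = (-5, 0, 2).
v_2 = A·v_1 = (8, -10, -1).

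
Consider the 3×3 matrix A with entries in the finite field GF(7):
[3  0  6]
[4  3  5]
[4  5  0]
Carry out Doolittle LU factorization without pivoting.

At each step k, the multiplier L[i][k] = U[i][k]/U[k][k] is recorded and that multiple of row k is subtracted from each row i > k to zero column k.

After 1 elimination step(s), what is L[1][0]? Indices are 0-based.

[col 0] pivot 3
  R1 -= 6*R0 → (0, 3, 4)  (L[1][0] := 6)
  R2 -= 6*R0 → (0, 5, 6)  (L[2][0] := 6)

L[1][0] = 6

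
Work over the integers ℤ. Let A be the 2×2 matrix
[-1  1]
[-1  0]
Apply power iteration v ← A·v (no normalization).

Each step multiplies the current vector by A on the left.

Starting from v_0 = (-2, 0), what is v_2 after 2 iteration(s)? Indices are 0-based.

v_0 = (-2, 0).
v_1 = A·v_0 = (2, 2).
v_2 = A·v_1 = (0, -2).

v_2 = (0, -2)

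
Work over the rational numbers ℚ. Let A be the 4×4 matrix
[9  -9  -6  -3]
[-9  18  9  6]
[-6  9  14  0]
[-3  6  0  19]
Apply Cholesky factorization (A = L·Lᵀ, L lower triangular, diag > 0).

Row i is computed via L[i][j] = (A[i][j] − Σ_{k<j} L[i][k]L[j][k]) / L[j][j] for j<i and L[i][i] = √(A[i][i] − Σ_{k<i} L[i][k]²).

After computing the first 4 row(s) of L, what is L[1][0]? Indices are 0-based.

L[1][0] = -3

Step 1: L[0][0] = √(9) = 3.
  L[1][0] = (-9) / L[0][0] = -3.
Step 2: L[1][1] = √(9) = 3.
  L[2][0] = (-6) / L[0][0] = -2.
  L[2][1] = (3) / L[1][1] = 1.
Step 3: L[2][2] = √(9) = 3.
  L[3][0] = (-3) / L[0][0] = -1.
  L[3][1] = (3) / L[1][1] = 1.
  L[3][2] = (-3) / L[2][2] = -1.
Step 4: L[3][3] = √(16) = 4.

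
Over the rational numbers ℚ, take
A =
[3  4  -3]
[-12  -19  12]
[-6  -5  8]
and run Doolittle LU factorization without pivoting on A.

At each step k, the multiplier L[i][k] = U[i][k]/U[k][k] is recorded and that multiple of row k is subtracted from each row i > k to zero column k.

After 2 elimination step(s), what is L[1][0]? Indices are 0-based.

k=0: U[0][0]=3
  eliminate (1,0): mult=-4, new row 1: (0, -3, 0); set L[1][0]=-4
  eliminate (2,0): mult=-2, new row 2: (0, 3, 2); set L[2][0]=-2
k=1: U[1][1]=-3
  eliminate (2,1): mult=-1, new row 2: (0, 0, 2); set L[2][1]=-1

L[1][0] = -4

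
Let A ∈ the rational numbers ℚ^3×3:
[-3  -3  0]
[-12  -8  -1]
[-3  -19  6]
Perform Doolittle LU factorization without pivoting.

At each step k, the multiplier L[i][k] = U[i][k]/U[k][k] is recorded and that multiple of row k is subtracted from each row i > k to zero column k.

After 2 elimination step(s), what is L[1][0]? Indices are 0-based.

L[1][0] = 4

k=0: U[0][0]=-3
  eliminate (1,0): mult=4, new row 1: (0, 4, -1); set L[1][0]=4
  eliminate (2,0): mult=1, new row 2: (0, -16, 6); set L[2][0]=1
k=1: U[1][1]=4
  eliminate (2,1): mult=-4, new row 2: (0, 0, 2); set L[2][1]=-4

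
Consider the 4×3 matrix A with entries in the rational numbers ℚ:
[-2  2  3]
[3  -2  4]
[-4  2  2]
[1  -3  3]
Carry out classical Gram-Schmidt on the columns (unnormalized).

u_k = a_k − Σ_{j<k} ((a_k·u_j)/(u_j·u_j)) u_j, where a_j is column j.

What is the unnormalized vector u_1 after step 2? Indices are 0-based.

Step 1: u_0 = a_0 = (-2, 3, -4, 1).
Step 2: u_1 = a_1 − (-7/10)·u_0 = (3/5, 1/10, -4/5, -23/10).

u_1 = (3/5, 1/10, -4/5, -23/10)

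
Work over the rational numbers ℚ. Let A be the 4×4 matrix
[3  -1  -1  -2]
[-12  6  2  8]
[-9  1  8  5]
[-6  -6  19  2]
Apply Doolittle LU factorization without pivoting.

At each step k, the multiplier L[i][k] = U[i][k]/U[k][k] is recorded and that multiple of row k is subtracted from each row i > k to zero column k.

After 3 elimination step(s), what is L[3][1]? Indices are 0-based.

L[3][1] = -4

k=0: U[0][0]=3
  eliminate (1,0): mult=-4, new row 1: (0, 2, -2, 0); set L[1][0]=-4
  eliminate (2,0): mult=-3, new row 2: (0, -2, 5, -1); set L[2][0]=-3
  eliminate (3,0): mult=-2, new row 3: (0, -8, 17, -2); set L[3][0]=-2
k=1: U[1][1]=2
  eliminate (2,1): mult=-1, new row 2: (0, 0, 3, -1); set L[2][1]=-1
  eliminate (3,1): mult=-4, new row 3: (0, 0, 9, -2); set L[3][1]=-4
k=2: U[2][2]=3
  eliminate (3,2): mult=3, new row 3: (0, 0, 0, 1); set L[3][2]=3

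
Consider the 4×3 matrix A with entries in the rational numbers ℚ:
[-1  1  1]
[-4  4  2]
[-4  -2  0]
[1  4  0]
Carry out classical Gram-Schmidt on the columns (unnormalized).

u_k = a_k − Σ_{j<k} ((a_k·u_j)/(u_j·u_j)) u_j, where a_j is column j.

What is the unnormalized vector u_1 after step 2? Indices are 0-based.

u_1 = (29/34, 58/17, -44/17, 141/34)

Step 1: u_0 = a_0 = (-1, -4, -4, 1).
Step 2: u_1 = a_1 − (-5/34)·u_0 = (29/34, 58/17, -44/17, 141/34).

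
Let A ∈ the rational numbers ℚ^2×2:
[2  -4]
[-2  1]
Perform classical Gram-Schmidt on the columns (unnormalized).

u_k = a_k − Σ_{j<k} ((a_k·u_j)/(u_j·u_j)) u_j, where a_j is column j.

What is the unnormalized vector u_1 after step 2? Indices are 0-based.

u_1 = (-3/2, -3/2)

Step 1: u_0 = a_0 = (2, -2).
Step 2: u_1 = a_1 − (-5/4)·u_0 = (-3/2, -3/2).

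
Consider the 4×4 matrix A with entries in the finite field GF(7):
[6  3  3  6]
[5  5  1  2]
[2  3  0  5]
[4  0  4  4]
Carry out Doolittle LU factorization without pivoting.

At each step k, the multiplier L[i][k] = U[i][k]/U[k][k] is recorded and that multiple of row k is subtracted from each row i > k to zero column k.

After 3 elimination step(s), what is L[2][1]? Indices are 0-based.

L[2][1] = 5

[col 0] pivot 6
  R1 -= 2*R0 → (0, 6, 2, 4)  (L[1][0] := 2)
  R2 -= 5*R0 → (0, 2, 6, 3)  (L[2][0] := 5)
  R3 -= 3*R0 → (0, 5, 2, 0)  (L[3][0] := 3)
[col 1] pivot 6
  R2 -= 5*R1 → (0, 0, 3, 4)  (L[2][1] := 5)
  R3 -= 2*R1 → (0, 0, 5, 6)  (L[3][1] := 2)
[col 2] pivot 3
  R3 -= 4*R2 → (0, 0, 0, 4)  (L[3][2] := 4)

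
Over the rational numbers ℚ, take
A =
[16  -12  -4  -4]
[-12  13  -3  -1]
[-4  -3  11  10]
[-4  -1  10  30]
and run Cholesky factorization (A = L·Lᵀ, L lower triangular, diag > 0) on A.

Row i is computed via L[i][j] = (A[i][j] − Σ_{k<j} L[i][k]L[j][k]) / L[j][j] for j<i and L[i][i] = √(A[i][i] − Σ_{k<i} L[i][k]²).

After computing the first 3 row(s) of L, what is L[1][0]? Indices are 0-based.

Step 1: L[0][0] = √(16) = 4.
  L[1][0] = (-12) / L[0][0] = -3.
Step 2: L[1][1] = √(4) = 2.
  L[2][0] = (-4) / L[0][0] = -1.
  L[2][1] = (-6) / L[1][1] = -3.
Step 3: L[2][2] = √(1) = 1.

L[1][0] = -3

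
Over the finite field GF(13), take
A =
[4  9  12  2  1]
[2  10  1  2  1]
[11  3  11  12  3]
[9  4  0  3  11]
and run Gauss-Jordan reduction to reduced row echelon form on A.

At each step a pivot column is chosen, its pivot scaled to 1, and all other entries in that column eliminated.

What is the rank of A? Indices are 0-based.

[1] R0 /= 4  ⇒  (1, 12, 3, 7, 10)
     R1 -= 2·R0  ⇒  (0, 12, 8, 1, 7)
     R2 -= 11·R0  ⇒  (0, 1, 4, 0, 10)
     R3 -= 9·R0  ⇒  (0, 0, 12, 5, 12)
[2] R1 /= 12  ⇒  (0, 1, 5, 12, 6)
     R0 -= 12·R1  ⇒  (1, 0, 8, 6, 3)
     R2 -= 1·R1  ⇒  (0, 0, 12, 1, 4)
[3] R2 /= 12  ⇒  (0, 0, 1, 12, 9)
     R0 -= 8·R2  ⇒  (1, 0, 0, 1, 9)
     R1 -= 5·R2  ⇒  (0, 1, 0, 4, 0)
     R3 -= 12·R2  ⇒  (0, 0, 0, 4, 8)
[4] R3 /= 4  ⇒  (0, 0, 0, 1, 2)
     R0 -= 1·R3  ⇒  (1, 0, 0, 0, 7)
     R1 -= 4·R3  ⇒  (0, 1, 0, 0, 5)
     R2 -= 12·R3  ⇒  (0, 0, 1, 0, 11)

rank = 4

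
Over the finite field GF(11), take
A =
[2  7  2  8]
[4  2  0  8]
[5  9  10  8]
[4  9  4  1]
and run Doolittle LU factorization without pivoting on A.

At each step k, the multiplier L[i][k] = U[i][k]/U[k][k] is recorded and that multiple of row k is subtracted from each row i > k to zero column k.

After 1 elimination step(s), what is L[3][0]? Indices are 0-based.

L[3][0] = 2

k=0: U[0][0]=2
  eliminate (1,0): mult=2, new row 1: (0, 10, 7, 3); set L[1][0]=2
  eliminate (2,0): mult=8, new row 2: (0, 8, 5, 10); set L[2][0]=8
  eliminate (3,0): mult=2, new row 3: (0, 6, 0, 7); set L[3][0]=2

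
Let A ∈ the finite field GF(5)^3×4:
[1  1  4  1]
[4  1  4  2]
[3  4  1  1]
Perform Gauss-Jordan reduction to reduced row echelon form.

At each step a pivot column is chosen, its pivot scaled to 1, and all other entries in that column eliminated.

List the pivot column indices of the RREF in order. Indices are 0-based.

[1] R0 /= 1  ⇒  (1, 1, 4, 1)
     R1 -= 4·R0  ⇒  (0, 2, 3, 3)
     R2 -= 3·R0  ⇒  (0, 1, 4, 3)
[2] R1 /= 2  ⇒  (0, 1, 4, 4)
     R0 -= 1·R1  ⇒  (1, 0, 0, 2)
     R2 -= 1·R1  ⇒  (0, 0, 0, 4)
column 2 empty below row 2
[3] R2 /= 4  ⇒  (0, 0, 0, 1)
     R0 -= 2·R2  ⇒  (1, 0, 0, 0)
     R1 -= 4·R2  ⇒  (0, 1, 4, 0)

pivot columns: 0, 1, 3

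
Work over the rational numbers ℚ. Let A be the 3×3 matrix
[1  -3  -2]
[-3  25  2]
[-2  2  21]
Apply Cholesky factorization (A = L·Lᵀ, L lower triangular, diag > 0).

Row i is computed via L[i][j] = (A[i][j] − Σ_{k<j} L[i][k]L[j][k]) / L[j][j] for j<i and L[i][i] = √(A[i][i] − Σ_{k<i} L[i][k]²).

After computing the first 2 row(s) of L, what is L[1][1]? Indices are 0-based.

L[1][1] = 4

Step 1: L[0][0] = √(1) = 1.
  L[1][0] = (-3) / L[0][0] = -3.
Step 2: L[1][1] = √(16) = 4.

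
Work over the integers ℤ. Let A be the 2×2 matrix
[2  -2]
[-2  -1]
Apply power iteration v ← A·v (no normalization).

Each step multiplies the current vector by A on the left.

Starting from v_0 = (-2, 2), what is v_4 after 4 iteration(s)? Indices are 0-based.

v_4 = (-188, 110)

v_0 = (-2, 2).
v_1 = A·v_0 = (-8, 2).
v_2 = A·v_1 = (-20, 14).
v_3 = A·v_2 = (-68, 26).
v_4 = A·v_3 = (-188, 110).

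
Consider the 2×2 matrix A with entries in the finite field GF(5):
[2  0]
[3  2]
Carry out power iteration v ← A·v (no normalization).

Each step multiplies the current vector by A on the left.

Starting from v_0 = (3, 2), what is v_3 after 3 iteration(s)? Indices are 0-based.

v_0 = (3, 2).
v_1 = A·v_0 = (1, 3).
v_2 = A·v_1 = (2, 4).
v_3 = A·v_2 = (4, 4).

v_3 = (4, 4)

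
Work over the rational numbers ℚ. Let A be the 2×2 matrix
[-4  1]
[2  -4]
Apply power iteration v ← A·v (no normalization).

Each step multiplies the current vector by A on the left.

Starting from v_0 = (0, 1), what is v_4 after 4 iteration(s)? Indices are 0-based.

v_0 = (0, 1).
v_1 = A·v_0 = (1, -4).
v_2 = A·v_1 = (-8, 18).
v_3 = A·v_2 = (50, -88).
v_4 = A·v_3 = (-288, 452).

v_4 = (-288, 452)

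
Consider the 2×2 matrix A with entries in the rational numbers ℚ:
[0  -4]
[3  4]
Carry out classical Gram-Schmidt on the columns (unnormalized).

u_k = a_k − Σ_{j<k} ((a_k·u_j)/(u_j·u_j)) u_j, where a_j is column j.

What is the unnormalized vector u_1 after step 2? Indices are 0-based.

Step 1: u_0 = a_0 = (0, 3).
Step 2: u_1 = a_1 − (4/3)·u_0 = (-4, 0).

u_1 = (-4, 0)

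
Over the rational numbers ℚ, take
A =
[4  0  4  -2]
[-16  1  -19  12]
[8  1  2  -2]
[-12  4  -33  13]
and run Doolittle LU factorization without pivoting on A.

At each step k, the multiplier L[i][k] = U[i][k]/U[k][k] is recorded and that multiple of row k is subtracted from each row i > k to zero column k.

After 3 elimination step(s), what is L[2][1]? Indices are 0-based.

k=0: U[0][0]=4
  eliminate (1,0): mult=-4, new row 1: (0, 1, -3, 4); set L[1][0]=-4
  eliminate (2,0): mult=2, new row 2: (0, 1, -6, 2); set L[2][0]=2
  eliminate (3,0): mult=-3, new row 3: (0, 4, -21, 7); set L[3][0]=-3
k=1: U[1][1]=1
  eliminate (2,1): mult=1, new row 2: (0, 0, -3, -2); set L[2][1]=1
  eliminate (3,1): mult=4, new row 3: (0, 0, -9, -9); set L[3][1]=4
k=2: U[2][2]=-3
  eliminate (3,2): mult=3, new row 3: (0, 0, 0, -3); set L[3][2]=3

L[2][1] = 1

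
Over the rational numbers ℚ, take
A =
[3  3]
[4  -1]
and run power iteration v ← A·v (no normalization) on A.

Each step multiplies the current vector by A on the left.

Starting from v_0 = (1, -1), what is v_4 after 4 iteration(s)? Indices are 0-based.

v_4 = (285, 55)

v_0 = (1, -1).
v_1 = A·v_0 = (0, 5).
v_2 = A·v_1 = (15, -5).
v_3 = A·v_2 = (30, 65).
v_4 = A·v_3 = (285, 55).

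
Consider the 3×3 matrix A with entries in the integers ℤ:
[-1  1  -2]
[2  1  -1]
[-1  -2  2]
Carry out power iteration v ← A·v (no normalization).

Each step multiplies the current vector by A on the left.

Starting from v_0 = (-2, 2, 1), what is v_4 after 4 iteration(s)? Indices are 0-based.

v_4 = (-33, -28, 50)

v_0 = (-2, 2, 1).
v_1 = A·v_0 = (2, -3, 0).
v_2 = A·v_1 = (-5, 1, 4).
v_3 = A·v_2 = (-2, -13, 11).
v_4 = A·v_3 = (-33, -28, 50).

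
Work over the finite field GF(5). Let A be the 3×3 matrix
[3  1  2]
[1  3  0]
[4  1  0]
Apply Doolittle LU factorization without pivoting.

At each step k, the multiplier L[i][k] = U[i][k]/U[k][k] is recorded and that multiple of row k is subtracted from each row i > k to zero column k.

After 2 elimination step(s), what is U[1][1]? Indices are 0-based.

U[1][1] = 1

[col 0] pivot 3
  R1 -= 2*R0 → (0, 1, 1)  (L[1][0] := 2)
  R2 -= 3*R0 → (0, 3, 4)  (L[2][0] := 3)
[col 1] pivot 1
  R2 -= 3*R1 → (0, 0, 1)  (L[2][1] := 3)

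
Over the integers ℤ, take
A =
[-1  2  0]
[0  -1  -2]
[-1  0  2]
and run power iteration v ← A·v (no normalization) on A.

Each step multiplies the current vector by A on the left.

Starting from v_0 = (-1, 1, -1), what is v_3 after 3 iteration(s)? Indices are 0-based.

v_0 = (-1, 1, -1).
v_1 = A·v_0 = (3, 1, -1).
v_2 = A·v_1 = (-1, 1, -5).
v_3 = A·v_2 = (3, 9, -9).

v_3 = (3, 9, -9)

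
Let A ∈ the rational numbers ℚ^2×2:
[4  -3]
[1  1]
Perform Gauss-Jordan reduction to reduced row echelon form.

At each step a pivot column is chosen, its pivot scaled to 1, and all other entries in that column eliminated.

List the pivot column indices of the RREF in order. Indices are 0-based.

pivot columns: 0, 1

pivot(0,0)=4: scale R0 → (1, -3/4)
  clear (1,0): R1 −= (1)R0 → (0, 7/4)
pivot(1,1)=7/4: scale R1 → (0, 1)
  clear (0,1): R0 −= (-3/4)R1 → (1, 0)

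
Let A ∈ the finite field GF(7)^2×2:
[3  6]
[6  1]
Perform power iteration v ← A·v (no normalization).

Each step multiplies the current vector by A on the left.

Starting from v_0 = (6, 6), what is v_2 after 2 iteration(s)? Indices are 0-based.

v_0 = (6, 6).
v_1 = A·v_0 = (5, 0).
v_2 = A·v_1 = (1, 2).

v_2 = (1, 2)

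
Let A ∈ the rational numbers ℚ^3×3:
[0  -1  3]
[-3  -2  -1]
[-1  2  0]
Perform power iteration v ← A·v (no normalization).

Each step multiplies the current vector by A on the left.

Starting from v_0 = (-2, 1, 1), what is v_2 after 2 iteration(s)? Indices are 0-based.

v_0 = (-2, 1, 1).
v_1 = A·v_0 = (2, 3, 4).
v_2 = A·v_1 = (9, -16, 4).

v_2 = (9, -16, 4)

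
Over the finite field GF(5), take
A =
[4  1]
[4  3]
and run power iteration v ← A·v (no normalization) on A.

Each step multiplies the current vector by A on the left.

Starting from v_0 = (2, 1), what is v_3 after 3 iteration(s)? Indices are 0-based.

v_3 = (2, 0)

v_0 = (2, 1).
v_1 = A·v_0 = (4, 1).
v_2 = A·v_1 = (2, 4).
v_3 = A·v_2 = (2, 0).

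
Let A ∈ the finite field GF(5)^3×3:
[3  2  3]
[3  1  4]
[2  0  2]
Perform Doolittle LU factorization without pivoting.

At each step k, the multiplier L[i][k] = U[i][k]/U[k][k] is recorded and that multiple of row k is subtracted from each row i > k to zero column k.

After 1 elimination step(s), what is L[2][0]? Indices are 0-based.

k=0: U[0][0]=3
  eliminate (1,0): mult=1, new row 1: (0, 4, 1); set L[1][0]=1
  eliminate (2,0): mult=4, new row 2: (0, 2, 0); set L[2][0]=4

L[2][0] = 4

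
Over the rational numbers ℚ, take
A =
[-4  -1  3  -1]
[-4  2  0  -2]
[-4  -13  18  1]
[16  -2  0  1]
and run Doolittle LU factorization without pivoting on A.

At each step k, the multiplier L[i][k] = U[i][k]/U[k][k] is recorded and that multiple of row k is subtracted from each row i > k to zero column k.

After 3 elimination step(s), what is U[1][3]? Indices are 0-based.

U[1][3] = -1

k=0: U[0][0]=-4
  eliminate (1,0): mult=1, new row 1: (0, 3, -3, -1); set L[1][0]=1
  eliminate (2,0): mult=1, new row 2: (0, -12, 15, 2); set L[2][0]=1
  eliminate (3,0): mult=-4, new row 3: (0, -6, 12, -3); set L[3][0]=-4
k=1: U[1][1]=3
  eliminate (2,1): mult=-4, new row 2: (0, 0, 3, -2); set L[2][1]=-4
  eliminate (3,1): mult=-2, new row 3: (0, 0, 6, -5); set L[3][1]=-2
k=2: U[2][2]=3
  eliminate (3,2): mult=2, new row 3: (0, 0, 0, -1); set L[3][2]=2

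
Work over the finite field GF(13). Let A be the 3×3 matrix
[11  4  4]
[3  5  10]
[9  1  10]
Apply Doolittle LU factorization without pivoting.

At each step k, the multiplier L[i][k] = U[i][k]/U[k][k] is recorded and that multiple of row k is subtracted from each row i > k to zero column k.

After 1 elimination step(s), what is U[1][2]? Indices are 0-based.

U[1][2] = 3

Step 1: pivot at (0,0) is 11.
  row1 ← row1 − (5)·row0  ⇒  L[1][0]=5, U row1=(0, 11, 3)
  row2 ← row2 − (2)·row0  ⇒  L[2][0]=2, U row2=(0, 6, 2)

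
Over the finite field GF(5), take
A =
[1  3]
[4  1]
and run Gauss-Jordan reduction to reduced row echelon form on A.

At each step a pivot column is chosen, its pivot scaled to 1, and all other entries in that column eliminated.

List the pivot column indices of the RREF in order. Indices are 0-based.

[1] R0 /= 1  ⇒  (1, 3)
     R1 -= 4·R0  ⇒  (0, 4)
[2] R1 /= 4  ⇒  (0, 1)
     R0 -= 3·R1  ⇒  (1, 0)

pivot columns: 0, 1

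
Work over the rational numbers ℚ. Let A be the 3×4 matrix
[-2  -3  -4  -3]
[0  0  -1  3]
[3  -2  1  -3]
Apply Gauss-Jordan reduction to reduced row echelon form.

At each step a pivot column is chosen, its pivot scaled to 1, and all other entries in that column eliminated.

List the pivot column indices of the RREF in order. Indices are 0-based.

pivot columns: 0, 1, 2

[1] R0 /= -2  ⇒  (1, 3/2, 2, 3/2)
     R2 -= 3·R0  ⇒  (0, -13/2, -5, -15/2)
[2] R1 <-> R2
[2] R1 /= -13/2  ⇒  (0, 1, 10/13, 15/13)
     R0 -= 3/2·R1  ⇒  (1, 0, 11/13, -3/13)
[3] R2 /= -1  ⇒  (0, 0, 1, -3)
     R0 -= 11/13·R2  ⇒  (1, 0, 0, 30/13)
     R1 -= 10/13·R2  ⇒  (0, 1, 0, 45/13)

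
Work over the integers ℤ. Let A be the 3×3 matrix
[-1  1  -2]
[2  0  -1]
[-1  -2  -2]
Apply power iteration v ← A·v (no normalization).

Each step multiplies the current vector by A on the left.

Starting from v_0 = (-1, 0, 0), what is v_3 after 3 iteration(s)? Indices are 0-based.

v_3 = (4, -11, 1)

v_0 = (-1, 0, 0).
v_1 = A·v_0 = (1, -2, 1).
v_2 = A·v_1 = (-5, 1, 1).
v_3 = A·v_2 = (4, -11, 1).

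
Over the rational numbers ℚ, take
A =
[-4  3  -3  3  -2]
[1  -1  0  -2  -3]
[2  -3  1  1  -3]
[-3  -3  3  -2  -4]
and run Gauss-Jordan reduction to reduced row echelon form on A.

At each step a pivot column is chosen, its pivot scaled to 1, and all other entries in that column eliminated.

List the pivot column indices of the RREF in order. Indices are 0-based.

pivot columns: 0, 1, 2, 3

pivot(0,0)=-4: scale R0 → (1, -3/4, 3/4, -3/4, 1/2)
  clear (1,0): R1 −= (1)R0 → (0, -1/4, -3/4, -5/4, -7/2)
  clear (2,0): R2 −= (2)R0 → (0, -3/2, -1/2, 5/2, -4)
  clear (3,0): R3 −= (-3)R0 → (0, -21/4, 21/4, -17/4, -5/2)
pivot(1,1)=-1/4: scale R1 → (0, 1, 3, 5, 14)
  clear (0,1): R0 −= (-3/4)R1 → (1, 0, 3, 3, 11)
  clear (2,1): R2 −= (-3/2)R1 → (0, 0, 4, 10, 17)
  clear (3,1): R3 −= (-21/4)R1 → (0, 0, 21, 22, 71)
pivot(2,2)=4: scale R2 → (0, 0, 1, 5/2, 17/4)
  clear (0,2): R0 −= (3)R2 → (1, 0, 0, -9/2, -7/4)
  clear (1,2): R1 −= (3)R2 → (0, 1, 0, -5/2, 5/4)
  clear (3,2): R3 −= (21)R2 → (0, 0, 0, -61/2, -73/4)
pivot(3,3)=-61/2: scale R3 → (0, 0, 0, 1, 73/122)
  clear (0,3): R0 −= (-9/2)R3 → (1, 0, 0, 0, 115/122)
  clear (1,3): R1 −= (-5/2)R3 → (0, 1, 0, 0, 335/122)
  clear (2,3): R2 −= (5/2)R3 → (0, 0, 1, 0, 168/61)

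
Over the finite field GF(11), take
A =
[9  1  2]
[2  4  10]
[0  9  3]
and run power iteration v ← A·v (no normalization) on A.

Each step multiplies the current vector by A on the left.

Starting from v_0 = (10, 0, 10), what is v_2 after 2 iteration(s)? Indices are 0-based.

v_0 = (10, 0, 10).
v_1 = A·v_0 = (0, 10, 8).
v_2 = A·v_1 = (4, 10, 4).

v_2 = (4, 10, 4)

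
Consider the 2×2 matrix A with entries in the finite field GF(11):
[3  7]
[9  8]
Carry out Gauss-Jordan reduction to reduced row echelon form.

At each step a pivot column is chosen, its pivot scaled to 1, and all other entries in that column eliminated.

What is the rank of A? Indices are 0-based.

[1] R0 /= 3  ⇒  (1, 6)
     R1 -= 9·R0  ⇒  (0, 9)
[2] R1 /= 9  ⇒  (0, 1)
     R0 -= 6·R1  ⇒  (1, 0)

rank = 2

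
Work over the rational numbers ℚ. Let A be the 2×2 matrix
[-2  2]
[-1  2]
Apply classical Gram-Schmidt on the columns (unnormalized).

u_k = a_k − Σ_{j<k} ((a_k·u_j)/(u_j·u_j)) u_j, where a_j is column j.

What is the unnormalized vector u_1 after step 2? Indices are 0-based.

u_1 = (-2/5, 4/5)

Step 1: u_0 = a_0 = (-2, -1).
Step 2: u_1 = a_1 − (-6/5)·u_0 = (-2/5, 4/5).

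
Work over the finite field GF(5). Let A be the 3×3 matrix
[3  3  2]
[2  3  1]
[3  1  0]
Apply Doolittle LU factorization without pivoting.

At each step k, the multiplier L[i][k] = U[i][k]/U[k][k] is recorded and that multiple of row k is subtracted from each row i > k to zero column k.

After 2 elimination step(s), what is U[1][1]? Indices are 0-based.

k=0: U[0][0]=3
  eliminate (1,0): mult=4, new row 1: (0, 1, 3); set L[1][0]=4
  eliminate (2,0): mult=1, new row 2: (0, 3, 3); set L[2][0]=1
k=1: U[1][1]=1
  eliminate (2,1): mult=3, new row 2: (0, 0, 4); set L[2][1]=3

U[1][1] = 1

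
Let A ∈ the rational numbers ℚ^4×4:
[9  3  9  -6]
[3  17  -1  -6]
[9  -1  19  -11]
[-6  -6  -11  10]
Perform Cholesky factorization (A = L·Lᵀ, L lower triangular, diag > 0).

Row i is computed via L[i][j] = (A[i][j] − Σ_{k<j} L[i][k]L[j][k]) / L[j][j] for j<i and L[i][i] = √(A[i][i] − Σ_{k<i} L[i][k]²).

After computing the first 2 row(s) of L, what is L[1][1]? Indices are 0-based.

L[1][1] = 4

Step 1: L[0][0] = √(9) = 3.
  L[1][0] = (3) / L[0][0] = 1.
Step 2: L[1][1] = √(16) = 4.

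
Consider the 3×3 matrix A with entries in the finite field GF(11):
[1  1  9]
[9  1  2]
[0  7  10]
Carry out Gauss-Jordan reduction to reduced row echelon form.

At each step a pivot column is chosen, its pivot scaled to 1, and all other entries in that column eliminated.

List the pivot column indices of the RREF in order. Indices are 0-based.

pivot(0,0)=1: scale R0 → (1, 1, 9)
  clear (1,0): R1 −= (9)R0 → (0, 3, 9)
pivot(1,1)=3: scale R1 → (0, 1, 3)
  clear (0,1): R0 −= (1)R1 → (1, 0, 6)
  clear (2,1): R2 −= (7)R1 → (0, 0, 0)
col 2: no nonzero at/below row 2; advance.

pivot columns: 0, 1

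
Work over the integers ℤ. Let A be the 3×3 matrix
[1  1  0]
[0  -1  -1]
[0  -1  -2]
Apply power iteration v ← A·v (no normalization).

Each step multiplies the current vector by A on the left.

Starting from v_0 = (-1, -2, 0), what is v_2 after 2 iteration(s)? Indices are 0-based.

v_2 = (-1, -4, -6)

v_0 = (-1, -2, 0).
v_1 = A·v_0 = (-3, 2, 2).
v_2 = A·v_1 = (-1, -4, -6).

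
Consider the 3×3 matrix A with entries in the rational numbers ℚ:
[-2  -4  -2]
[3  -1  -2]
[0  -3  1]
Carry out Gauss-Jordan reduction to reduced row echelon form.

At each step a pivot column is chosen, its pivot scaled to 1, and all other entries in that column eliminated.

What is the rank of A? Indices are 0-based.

[1] R0 /= -2  ⇒  (1, 2, 1)
     R1 -= 3·R0  ⇒  (0, -7, -5)
[2] R1 /= -7  ⇒  (0, 1, 5/7)
     R0 -= 2·R1  ⇒  (1, 0, -3/7)
     R2 -= -3·R1  ⇒  (0, 0, 22/7)
[3] R2 /= 22/7  ⇒  (0, 0, 1)
     R0 -= -3/7·R2  ⇒  (1, 0, 0)
     R1 -= 5/7·R2  ⇒  (0, 1, 0)

rank = 3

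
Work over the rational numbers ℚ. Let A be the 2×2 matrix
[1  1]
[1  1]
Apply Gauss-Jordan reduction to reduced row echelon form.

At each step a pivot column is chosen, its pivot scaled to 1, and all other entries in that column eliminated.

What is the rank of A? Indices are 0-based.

rank = 1

step 1: normalize row 0 (÷1) = (1, 1)
  row 1: subtract 1×row0 = (0, 0)
skip col 1 (zero from row 1)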